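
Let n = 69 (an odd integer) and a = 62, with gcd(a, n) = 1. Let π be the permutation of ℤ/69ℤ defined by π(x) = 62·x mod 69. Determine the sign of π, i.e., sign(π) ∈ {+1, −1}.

Trace 4: π^k(4) = [4, 41, 58, 8, 13, 47, 16] for k=0..6.
The orbit structure of x ↦ 62x mod 69: 6 orbits of sizes [22, 22, 11, 11, 2, 1].
n − c = 69 − 6 = 63; sign = (−1)^63 = -1.

-1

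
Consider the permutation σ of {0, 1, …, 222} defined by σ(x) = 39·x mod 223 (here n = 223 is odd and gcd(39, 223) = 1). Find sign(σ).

Orbit of 183 under x↦39x: [183, 1, 39]… (length divides ord_223(39)).
75 cycles of lengths [3, 3, 3, 3, 3, 3, 3, 3, 3, 3, 3, 3, 3, 3, 3, 3, 3, 3, 3, 3, 3, 3, 3, 3, 3, 3, 3, 3, 3, 3, 3, 3, 3, 3, 3, 3, 3, 3, 3, 3, 3, 3, 3, 3, 3, 3, 3, 3, 3, 3, 3, 3, 3, 3, 3, 3, 3, 3, 3, 3, 3, 3, 3, 3, 3, 3, 3, 3, 3, 3, 3, 3, 3, 3, 1].
With 75 cycles on 223 points, sign = (−1)^{223−75} = +1.

+1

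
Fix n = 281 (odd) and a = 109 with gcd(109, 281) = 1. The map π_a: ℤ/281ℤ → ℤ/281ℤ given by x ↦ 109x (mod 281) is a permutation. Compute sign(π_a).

Orbit of 181 under x↦109x: [181, 59, 249, 165, 1, 109, 79]… (length divides ord_281(109)).
Cycle type of π: 7×40 + 1; total 41 cycles.
41 cycles on 281: each ℓ→(−1)^(ℓ−1), product (−1)^240 = +1.
Zolotarev: (109|281) = +1, matching the cycle-count sign.

+1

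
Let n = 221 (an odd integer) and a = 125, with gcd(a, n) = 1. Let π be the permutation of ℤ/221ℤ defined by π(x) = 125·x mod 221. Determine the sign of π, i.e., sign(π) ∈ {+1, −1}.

Start at x=164: 164 → 168 → 5 → 183 → 112 → 77 → 122 → … (one orbit).
Decompose π into cycles: lengths [16, 16, 16, 16, 16, 16, 16, 16, 16, 16, 16, 16, 16, 4, 4, 4, 1] (17 cycles, including the fixed point 0).
sign(π) = (−1)^{n − #cycles} = (−1)^{221−17} = (−1)^204 = +1.
(125|221)_J = +1 (Zolotarev's lemma cross-check).

+1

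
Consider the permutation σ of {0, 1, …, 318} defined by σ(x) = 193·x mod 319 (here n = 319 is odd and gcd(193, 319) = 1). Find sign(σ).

Trace 170: π^k(170) = [170, 272, 180, 288, 78, 61, 289] for k=0..6.
Cycle lengths of π_193 on ℤ/319ℤ: [140, 140, 28, 10, 1]; 5 cycles in total.
With 5 cycles on 319 points, sign = (−1)^{319−5} = +1.
The Jacobi symbol (193|319) = +1 (Zolotarev) agrees.

+1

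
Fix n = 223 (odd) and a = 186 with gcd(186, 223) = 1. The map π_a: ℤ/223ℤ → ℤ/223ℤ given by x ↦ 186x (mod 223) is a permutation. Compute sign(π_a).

-1

Trace 220: π^k(220) = [220, 111, 130, 96, 16, 77, 50] for k=0..6.
The orbit structure of x ↦ 186x mod 223: 2 orbits of sizes [222, 1].
With 2 cycles on 223 points, sign = (−1)^{223−2} = -1.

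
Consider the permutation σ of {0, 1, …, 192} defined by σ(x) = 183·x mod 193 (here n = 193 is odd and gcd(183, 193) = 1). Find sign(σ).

-1

Orbit of 116 under x↦183x: [116, 191, 20, 186, 70, 72, 52]… (length divides ord_193(183)).
π_183 has 2 disjoint cycles with lengths [192, 1] on {0,…,192}.
With 2 cycles on 193 points, sign = (−1)^{193−2} = -1.
The Jacobi symbol (183|193) = -1 (Zolotarev) agrees.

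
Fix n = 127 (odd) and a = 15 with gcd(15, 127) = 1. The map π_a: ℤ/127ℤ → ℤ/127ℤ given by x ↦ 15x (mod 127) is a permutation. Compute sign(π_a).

Orbit of 49 under x↦15x: [49, 100, 103, 21, 61, 26, 9]… (length divides ord_127(15)).
Cycle type of π: 63×2 + 1; total 3 cycles.
n − c = 127 − 3 = 124; sign = (−1)^124 = +1.

+1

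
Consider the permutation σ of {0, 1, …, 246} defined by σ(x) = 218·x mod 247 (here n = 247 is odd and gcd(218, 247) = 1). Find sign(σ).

Trace 120: π^k(120) = [120, 225, 144, 23, 74, 77, 237] for k=0..6.
Cycle type of π: 18×12 + 9×2 + 6×2 + 1; total 17 cycles.
sign(π) = (−1)^{n − #cycles} = (−1)^{247−17} = (−1)^230 = +1.
Zolotarev: (218|247) = +1, matching the cycle-count sign.

+1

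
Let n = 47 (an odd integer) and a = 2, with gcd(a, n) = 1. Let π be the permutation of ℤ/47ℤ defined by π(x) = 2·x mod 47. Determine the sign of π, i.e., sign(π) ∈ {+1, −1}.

+1

Start at x=25: 25 → 3 → 6 → 12 → 24 → 1 → 2 → … (one orbit).
Cycle type of π: 23×2 + 1; total 3 cycles.
sign(π) = (−1)^{n − #cycles} = (−1)^{47−3} = (−1)^44 = +1.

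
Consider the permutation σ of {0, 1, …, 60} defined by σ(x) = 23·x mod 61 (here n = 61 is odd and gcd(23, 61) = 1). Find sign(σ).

-1

Orbit of 3 under x↦23x: [3, 8, 1, 23, 41, 28, 34]… (length divides ord_61(23)).
Cycle lengths of π_23 on ℤ/61ℤ: [20, 20, 20, 1]; 4 cycles in total.
sign(π) = (−1)^{n − #cycles} = (−1)^{61−4} = (−1)^57 = -1.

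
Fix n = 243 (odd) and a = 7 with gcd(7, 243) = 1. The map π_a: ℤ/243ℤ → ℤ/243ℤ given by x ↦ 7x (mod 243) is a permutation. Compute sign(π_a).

+1

Orbit of 25 under x↦7x: [25, 175, 10, 70, 4, 28, 196]… (length divides ord_243(7)).
Decompose π into cycles: lengths [81, 81, 27, 27, 9, 9, 3, 3, 1, 1, 1] (11 cycles, including the fixed point 0).
243 − 11 = 232 transpositions; sign(π) = (−1)^232 = +1.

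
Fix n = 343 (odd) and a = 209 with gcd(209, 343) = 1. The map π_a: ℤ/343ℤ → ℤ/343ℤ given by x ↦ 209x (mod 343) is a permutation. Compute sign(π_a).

-1

Start at x=148: 148 → 62 → 267 → 237 → 141 → 314 → 113 → … (one orbit).
Cycle type of π: 98×3 + 14×3 + 2×3 + 1; total 10 cycles.
n − c = 343 − 10 = 333; sign = (−1)^333 = -1.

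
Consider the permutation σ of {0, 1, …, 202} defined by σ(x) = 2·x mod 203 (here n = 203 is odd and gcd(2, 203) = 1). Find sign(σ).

Trace 130: π^k(130) = [130, 57, 114, 25, 50, 100, 200] for k=0..6.
Cycle type of π: 84×2 + 28 + 3×2 + 1; total 6 cycles.
203 − 6 = 197 transpositions; sign(π) = (−1)^197 = -1.

-1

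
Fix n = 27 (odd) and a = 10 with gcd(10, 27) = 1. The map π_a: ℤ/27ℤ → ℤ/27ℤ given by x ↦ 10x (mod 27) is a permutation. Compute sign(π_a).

Trace 10: π^k(10) = [10, 19, 1] for k=0..2.
Decompose π into cycles: lengths [3, 3, 3, 3, 3, 3, 1, 1, 1, 1, 1, 1, 1, 1, 1] (15 cycles, including the fixed point 0).
With 15 cycles on 27 points, sign = (−1)^{27−15} = +1.

+1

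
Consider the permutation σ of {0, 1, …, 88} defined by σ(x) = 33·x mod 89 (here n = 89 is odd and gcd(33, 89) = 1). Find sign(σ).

-1

Trace 67: π^k(67) = [67, 75, 72, 62, 88, 56, 68] for k=0..6.
Cycle lengths of π_33 on ℤ/89ℤ: [88, 1]; 2 cycles in total.
With 2 cycles on 89 points, sign = (−1)^{89−2} = -1.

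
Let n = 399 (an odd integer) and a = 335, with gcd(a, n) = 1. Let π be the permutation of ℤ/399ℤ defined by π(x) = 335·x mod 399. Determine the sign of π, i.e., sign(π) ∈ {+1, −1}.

Start at x=64: 64 → 293 → 1 → 335 → 106 → 398 → 64 (one orbit).
Cycle lengths of π_335 on ℤ/399ℤ: [6, 6, 6, 6, 6, 6, 6, 6, 6, 6, 6, 6, 6, 6, 6, 6, 6, 6, 6, 6, 6, 6, 6, 6, 6, 6, 6, 6, 6, 6, 6, 6, 6, 6, 6, 6, 6, 6, 6, 6, 6, 6, 6, 6, 6, 6, 6, 6, 6, 6, 6, 6, 6, 6, 6, 6, 6, 6, 6, 6, 6, 6, 6, 2, 2, 2, 2, 2, 2, 2, 2, 2, 2, 1]; 74 cycles in total.
74 cycles on 399: each ℓ→(−1)^(ℓ−1), product (−1)^325 = -1.
(335|399)_J = -1 (Zolotarev's lemma cross-check).

-1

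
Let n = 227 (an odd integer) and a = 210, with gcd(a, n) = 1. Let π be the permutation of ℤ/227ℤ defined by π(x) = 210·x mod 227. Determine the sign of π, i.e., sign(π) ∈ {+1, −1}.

Orbit of 103 under x↦210x: [103, 65, 30, 171, 44, 160, 4]… (length divides ord_227(210)).
Decompose π into cycles: lengths [113, 113, 1] (3 cycles, including the fixed point 0).
n − c = 227 − 3 = 224; sign = (−1)^224 = +1.
Via Zolotarev, sign(π_{210}) = (210|227) = +1.

+1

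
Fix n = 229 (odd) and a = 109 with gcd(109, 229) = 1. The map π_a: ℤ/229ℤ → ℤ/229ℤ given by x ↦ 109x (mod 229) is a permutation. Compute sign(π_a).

-1

Start at x=143: 143 → 15 → 32 → 53 → 52 → 172 → 199 → … (one orbit).
The orbit structure of x ↦ 109x mod 229: 4 orbits of sizes [76, 76, 76, 1].
sign(π) = (−1)^{n − #cycles} = (−1)^{229−4} = (−1)^225 = -1.
Check: (109/229) = -1 by Zolotarev.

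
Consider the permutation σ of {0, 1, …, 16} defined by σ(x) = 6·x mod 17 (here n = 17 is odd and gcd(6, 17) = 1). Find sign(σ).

Orbit of 11 under x↦6x: [11, 15, 5, 13, 10, 9, 3]… (length divides ord_17(6)).
Cycle type of π: 16 + 1; total 2 cycles.
Σ(ℓ_i−1) = 17−2 = 15; sign = (−1)^15 = -1.
The Jacobi symbol (6|17) = -1 (Zolotarev) agrees.

-1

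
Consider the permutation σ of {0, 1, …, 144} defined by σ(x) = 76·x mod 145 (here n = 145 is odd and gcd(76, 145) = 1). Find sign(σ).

Trace 141: π^k(141) = [141, 131, 96, 46, 16, 56, 51] for k=0..6.
10 cycles of lengths [28, 28, 28, 28, 28, 1, 1, 1, 1, 1].
145 − 10 = 135 transpositions; sign(π) = (−1)^135 = -1.
Zolotarev: (76|145) = -1, matching the cycle-count sign.

-1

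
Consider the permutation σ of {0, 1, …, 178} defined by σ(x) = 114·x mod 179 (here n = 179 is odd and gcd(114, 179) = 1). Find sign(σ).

-1

Trace 17: π^k(17) = [17, 148, 46, 53, 135, 175, 81] for k=0..6.
Cycle lengths of π_114 on ℤ/179ℤ: [178, 1]; 2 cycles in total.
Σ(ℓ_i−1) = 179−2 = 177; sign = (−1)^177 = -1.
Via Zolotarev, sign(π_{114}) = (114|179) = -1.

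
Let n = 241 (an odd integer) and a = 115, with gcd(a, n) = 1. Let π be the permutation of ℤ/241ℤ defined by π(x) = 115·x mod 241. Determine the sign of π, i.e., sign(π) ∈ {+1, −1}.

Start at x=240: 240 → 126 → 30 → 76 → 64 → 130 → 8 → … (one orbit).
Decompose π into cycles: lengths [16, 16, 16, 16, 16, 16, 16, 16, 16, 16, 16, 16, 16, 16, 16, 1] (16 cycles, including the fixed point 0).
With 16 cycles on 241 points, sign = (−1)^{241−16} = -1.

-1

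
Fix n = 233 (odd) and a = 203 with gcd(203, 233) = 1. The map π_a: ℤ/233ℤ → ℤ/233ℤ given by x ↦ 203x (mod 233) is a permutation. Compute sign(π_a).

+1

Orbit of 71 under x↦203x: [71, 200, 58, 124, 8, 226, 210]… (length divides ord_233(203)).
Decompose π into cycles: lengths [116, 116, 1] (3 cycles, including the fixed point 0).
n − c = 233 − 3 = 230; sign = (−1)^230 = +1.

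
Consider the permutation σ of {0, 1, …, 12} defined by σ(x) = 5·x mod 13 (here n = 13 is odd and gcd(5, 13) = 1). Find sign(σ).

-1

Orbit of 5 under x↦5x: [5, 12, 8, 1]… (length divides ord_13(5)).
Cycle type of π: 4×3 + 1; total 4 cycles.
4 cycles on 13: each ℓ→(−1)^(ℓ−1), product (−1)^9 = -1.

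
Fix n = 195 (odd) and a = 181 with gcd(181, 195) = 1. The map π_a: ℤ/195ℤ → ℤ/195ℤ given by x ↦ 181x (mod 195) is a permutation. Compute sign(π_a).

+1

Start at x=1: 1 → 181 → 1 (one orbit).
π_181 has 105 disjoint cycles with lengths [2, 2, 2, 2, 2, 2, 2, 2, 2, 2, 2, 2, 2, 2, 2, 2, 2, 2, 2, 2, 2, 2, 2, 2, 2, 2, 2, 2, 2, 2, 2, 2, 2, 2, 2, 2, 2, 2, 2, 2, 2, 2, 2, 2, 2, 2, 2, 2, 2, 2, 2, 2, 2, 2, 2, 2, 2, 2, 2, 2, 2, 2, 2, 2, 2, 2, 2, 2, 2, 2, 2, 2, 2, 2, 2, 2, 2, 2, 2, 2, 2, 2, 2, 2, 2, 2, 2, 2, 2, 2, 1, 1, 1, 1, 1, 1, 1, 1, 1, 1, 1, 1, 1, 1, 1] on {0,…,194}.
Σ(ℓ_i−1) = 195−105 = 90; sign = (−1)^90 = +1.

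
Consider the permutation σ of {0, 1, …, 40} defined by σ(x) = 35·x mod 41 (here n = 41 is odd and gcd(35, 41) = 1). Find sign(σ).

-1

Start at x=22: 22 → 32 → 13 → 4 → 17 → 21 → 38 → … (one orbit).
Cycle lengths of π_35 on ℤ/41ℤ: [40, 1]; 2 cycles in total.
n − c = 41 − 2 = 39; sign = (−1)^39 = -1.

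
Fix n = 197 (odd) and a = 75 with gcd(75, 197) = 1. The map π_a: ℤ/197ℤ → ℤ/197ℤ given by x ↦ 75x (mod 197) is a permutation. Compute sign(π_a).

-1

Start at x=80: 80 → 90 → 52 → 157 → 152 → 171 → 20 → … (one orbit).
Decompose π into cycles: lengths [196, 1] (2 cycles, including the fixed point 0).
n − c = 197 − 2 = 195; sign = (−1)^195 = -1.
(75|197)_J = -1 (Zolotarev's lemma cross-check).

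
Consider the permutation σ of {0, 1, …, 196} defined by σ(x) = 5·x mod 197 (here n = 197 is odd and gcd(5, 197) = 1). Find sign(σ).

-1

Orbit of 92 under x↦5x: [92, 66, 133, 74, 173, 77, 188]… (length divides ord_197(5)).
Decompose π into cycles: lengths [196, 1] (2 cycles, including the fixed point 0).
n − c = 197 − 2 = 195; sign = (−1)^195 = -1.
Via Zolotarev, sign(π_{5}) = (5|197) = -1.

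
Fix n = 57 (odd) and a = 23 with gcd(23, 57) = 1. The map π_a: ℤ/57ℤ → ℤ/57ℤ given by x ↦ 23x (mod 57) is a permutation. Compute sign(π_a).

Start at x=1: 1 → 23 → 16 → 26 → 28 → 17 → 49 → … (one orbit).
π_23 has 6 disjoint cycles with lengths [18, 18, 9, 9, 2, 1] on {0,…,56}.
n − c = 57 − 6 = 51; sign = (−1)^51 = -1.
Zolotarev: (23|57) = -1, matching the cycle-count sign.

-1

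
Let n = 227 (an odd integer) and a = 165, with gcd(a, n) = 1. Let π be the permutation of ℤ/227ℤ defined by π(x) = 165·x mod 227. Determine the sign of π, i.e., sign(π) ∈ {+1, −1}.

-1

Orbit of 20 under x↦165x: [20, 122, 154, 213, 187, 210, 146]… (length divides ord_227(165)).
Decompose π into cycles: lengths [226, 1] (2 cycles, including the fixed point 0).
2 cycles on 227: each ℓ→(−1)^(ℓ−1), product (−1)^225 = -1.
(165|227)_J = -1 (Zolotarev's lemma cross-check).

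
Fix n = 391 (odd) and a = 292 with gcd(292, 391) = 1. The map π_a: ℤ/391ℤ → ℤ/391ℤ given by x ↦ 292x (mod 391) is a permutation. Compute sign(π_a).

-1

Trace 48: π^k(48) = [48, 331, 75, 4, 386, 104, 261] for k=0..6.
Cycle lengths of π_292 on ℤ/391ℤ: [176, 176, 16, 11, 11, 1]; 6 cycles in total.
With 6 cycles on 391 points, sign = (−1)^{391−6} = -1.
Check: (292/391) = -1 by Zolotarev.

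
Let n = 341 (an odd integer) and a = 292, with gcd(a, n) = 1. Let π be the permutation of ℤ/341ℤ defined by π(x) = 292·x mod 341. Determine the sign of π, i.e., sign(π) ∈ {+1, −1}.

+1

Trace 64: π^k(64) = [64, 274, 214, 85, 268, 167, 1] for k=0..6.
Decompose π into cycles: lengths [30, 30, 30, 30, 30, 30, 30, 30, 30, 30, 30, 10, 1] (13 cycles, including the fixed point 0).
With 13 cycles on 341 points, sign = (−1)^{341−13} = +1.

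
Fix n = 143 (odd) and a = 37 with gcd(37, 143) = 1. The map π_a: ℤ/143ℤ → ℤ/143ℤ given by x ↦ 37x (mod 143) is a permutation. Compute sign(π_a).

Start at x=60: 60 → 75 → 58 → 1 → 37 → 82 → 31 → … (one orbit).
π_37 has 6 disjoint cycles with lengths [60, 60, 12, 5, 5, 1] on {0,…,142}.
sign(π) = (−1)^{n − #cycles} = (−1)^{143−6} = (−1)^137 = -1.
Check: (37/143) = -1 by Zolotarev.

-1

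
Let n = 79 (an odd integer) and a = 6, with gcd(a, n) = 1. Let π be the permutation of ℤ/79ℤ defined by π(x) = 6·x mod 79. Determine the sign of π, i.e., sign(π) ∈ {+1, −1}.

-1

Start at x=60: 60 → 44 → 27 → 4 → 24 → 65 → 74 → … (one orbit).
The orbit structure of x ↦ 6x mod 79: 2 orbits of sizes [78, 1].
Σ(ℓ_i−1) = 79−2 = 77; sign = (−1)^77 = -1.
The Jacobi symbol (6|79) = -1 (Zolotarev) agrees.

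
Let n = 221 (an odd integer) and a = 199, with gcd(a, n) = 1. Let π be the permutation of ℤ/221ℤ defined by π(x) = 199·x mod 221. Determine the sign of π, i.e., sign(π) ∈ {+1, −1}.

-1

Trace 88: π^k(88) = [88, 53, 160, 16, 90, 9, 23] for k=0..6.
π_199 has 8 disjoint cycles with lengths [48, 48, 48, 48, 16, 6, 6, 1] on {0,…,220}.
8 cycles on 221: each ℓ→(−1)^(ℓ−1), product (−1)^213 = -1.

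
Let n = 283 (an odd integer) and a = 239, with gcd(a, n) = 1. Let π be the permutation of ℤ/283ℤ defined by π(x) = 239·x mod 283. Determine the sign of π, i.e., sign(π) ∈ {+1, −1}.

Start at x=238: 238 → 282 → 44 → 45 → 1 → 239 → 238 (one orbit).
Cycle type of π: 6×47 + 1; total 48 cycles.
283 − 48 = 235 transpositions; sign(π) = (−1)^235 = -1.
Check: (239/283) = -1 by Zolotarev.

-1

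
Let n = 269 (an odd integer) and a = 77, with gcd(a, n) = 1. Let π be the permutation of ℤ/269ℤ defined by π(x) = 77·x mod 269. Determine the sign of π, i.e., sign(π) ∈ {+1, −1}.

Trace 248: π^k(248) = [248, 266, 38, 236, 149, 175, 25] for k=0..6.
Decompose π into cycles: lengths [268, 1] (2 cycles, including the fixed point 0).
Σ(ℓ_i−1) = 269−2 = 267; sign = (−1)^267 = -1.

-1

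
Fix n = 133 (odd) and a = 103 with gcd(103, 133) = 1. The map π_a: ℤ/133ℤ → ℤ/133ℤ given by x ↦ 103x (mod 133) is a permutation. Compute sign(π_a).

+1

Orbit of 103 under x↦103x: [103, 102, 132, 30, 31, 1]… (length divides ord_133(103)).
Cycle type of π: 6×22 + 1; total 23 cycles.
Σ(ℓ_i−1) = 133−23 = 110; sign = (−1)^110 = +1.
The Jacobi symbol (103|133) = +1 (Zolotarev) agrees.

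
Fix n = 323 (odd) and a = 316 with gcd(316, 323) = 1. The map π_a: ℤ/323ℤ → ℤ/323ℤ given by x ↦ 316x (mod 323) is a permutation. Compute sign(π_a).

Start at x=265: 265 → 83 → 65 → 191 → 278 → 315 → 56 → … (one orbit).
Cycle lengths of π_316 on ℤ/323ℤ: [48, 48, 48, 48, 48, 48, 16, 6, 6, 6, 1]; 11 cycles in total.
323 − 11 = 312 transpositions; sign(π) = (−1)^312 = +1.
Zolotarev: (316|323) = +1, matching the cycle-count sign.

+1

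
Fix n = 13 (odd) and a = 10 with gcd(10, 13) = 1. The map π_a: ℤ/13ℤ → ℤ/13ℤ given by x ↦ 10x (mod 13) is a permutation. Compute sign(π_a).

+1

Start at x=3: 3 → 4 → 1 → 10 → 9 → 12 → 3 (one orbit).
Cycle lengths of π_10 on ℤ/13ℤ: [6, 6, 1]; 3 cycles in total.
3 cycles on 13: each ℓ→(−1)^(ℓ−1), product (−1)^10 = +1.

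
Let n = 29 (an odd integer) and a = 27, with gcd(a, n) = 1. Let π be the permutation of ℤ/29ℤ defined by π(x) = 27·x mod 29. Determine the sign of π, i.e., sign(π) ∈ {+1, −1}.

Trace 7: π^k(7) = [7, 15, 28, 2, 25, 8, 13] for k=0..6.
2 cycles of lengths [28, 1].
With 2 cycles on 29 points, sign = (−1)^{29−2} = -1.
The Jacobi symbol (27|29) = -1 (Zolotarev) agrees.

-1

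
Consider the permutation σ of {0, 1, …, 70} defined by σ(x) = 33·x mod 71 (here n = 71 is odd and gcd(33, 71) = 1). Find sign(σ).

Start at x=17: 17 → 64 → 53 → 45 → 65 → 15 → 69 → … (one orbit).
2 cycles of lengths [70, 1].
n − c = 71 − 2 = 69; sign = (−1)^69 = -1.
Check: (33/71) = -1 by Zolotarev.

-1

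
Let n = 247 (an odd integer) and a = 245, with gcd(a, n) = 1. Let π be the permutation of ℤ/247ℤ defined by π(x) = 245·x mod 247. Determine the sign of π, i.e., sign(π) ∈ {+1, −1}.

Trace 199: π^k(199) = [199, 96, 55, 137, 220, 54, 139] for k=0..6.
The orbit structure of x ↦ 245x mod 247: 10 orbits of sizes [36, 36, 36, 36, 36, 36, 12, 9, 9, 1].
10 cycles on 247: each ℓ→(−1)^(ℓ−1), product (−1)^237 = -1.
Check: (245/247) = -1 by Zolotarev.

-1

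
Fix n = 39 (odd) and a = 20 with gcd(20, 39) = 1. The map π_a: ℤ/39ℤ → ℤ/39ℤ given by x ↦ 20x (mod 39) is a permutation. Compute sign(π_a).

Orbit of 2 under x↦20x: [2, 1, 20, 10, 5, 22, 11]… (length divides ord_39(20)).
π_20 has 5 disjoint cycles with lengths [12, 12, 12, 2, 1] on {0,…,38}.
n − c = 39 − 5 = 34; sign = (−1)^34 = +1.
Zolotarev: (20|39) = +1, matching the cycle-count sign.

+1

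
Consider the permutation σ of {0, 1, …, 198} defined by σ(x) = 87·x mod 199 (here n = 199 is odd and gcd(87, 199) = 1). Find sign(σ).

-1

Start at x=9: 9 → 186 → 63 → 108 → 43 → 159 → 102 → … (one orbit).
π_87 has 2 disjoint cycles with lengths [198, 1] on {0,…,198}.
Σ(ℓ_i−1) = 199−2 = 197; sign = (−1)^197 = -1.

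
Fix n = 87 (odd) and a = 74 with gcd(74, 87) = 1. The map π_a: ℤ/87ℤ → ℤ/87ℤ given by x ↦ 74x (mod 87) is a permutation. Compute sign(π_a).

Trace 52: π^k(52) = [52, 20, 1, 74, 82, 65, 25] for k=0..6.
Decompose π into cycles: lengths [14, 14, 14, 14, 7, 7, 7, 7, 2, 1] (10 cycles, including the fixed point 0).
10 cycles on 87: each ℓ→(−1)^(ℓ−1), product (−1)^77 = -1.
(74|87)_J = -1 (Zolotarev's lemma cross-check).

-1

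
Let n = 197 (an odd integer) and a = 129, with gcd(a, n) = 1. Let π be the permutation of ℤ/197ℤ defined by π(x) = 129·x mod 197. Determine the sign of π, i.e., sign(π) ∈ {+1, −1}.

Orbit of 129 under x↦129x: [129, 93, 177, 178, 110, 6, 183]… (length divides ord_197(129)).
Cycle type of π: 28×7 + 1; total 8 cycles.
n − c = 197 − 8 = 189; sign = (−1)^189 = -1.
(129|197)_J = -1 (Zolotarev's lemma cross-check).

-1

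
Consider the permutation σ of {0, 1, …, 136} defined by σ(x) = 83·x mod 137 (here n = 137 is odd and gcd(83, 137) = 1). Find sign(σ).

-1

Orbit of 133 under x↦83x: [133, 79, 118, 67, 81, 10, 8]… (length divides ord_137(83)).
π_83 has 2 disjoint cycles with lengths [136, 1] on {0,…,136}.
137 − 2 = 135 transpositions; sign(π) = (−1)^135 = -1.
(83|137)_J = -1 (Zolotarev's lemma cross-check).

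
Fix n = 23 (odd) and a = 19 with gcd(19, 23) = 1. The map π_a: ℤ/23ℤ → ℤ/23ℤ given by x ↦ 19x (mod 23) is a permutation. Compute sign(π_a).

Trace 13: π^k(13) = [13, 17, 1, 19, 16, 5, 3] for k=0..6.
Cycle lengths of π_19 on ℤ/23ℤ: [22, 1]; 2 cycles in total.
23 − 2 = 21 transpositions; sign(π) = (−1)^21 = -1.
The Jacobi symbol (19|23) = -1 (Zolotarev) agrees.

-1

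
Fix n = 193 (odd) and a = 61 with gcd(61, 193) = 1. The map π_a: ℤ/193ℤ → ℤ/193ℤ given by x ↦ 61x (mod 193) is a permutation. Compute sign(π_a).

Trace 148: π^k(148) = [148, 150, 79, 187, 20, 62, 115] for k=0..6.
Cycle type of π: 192 + 1; total 2 cycles.
193 − 2 = 191 transpositions; sign(π) = (−1)^191 = -1.
Zolotarev: (61|193) = -1, matching the cycle-count sign.

-1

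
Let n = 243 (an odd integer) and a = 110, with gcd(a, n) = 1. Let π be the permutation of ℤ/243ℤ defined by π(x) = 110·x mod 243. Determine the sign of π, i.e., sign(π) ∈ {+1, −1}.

Start at x=34: 34 → 95 → 1 → 110 → 193 → 89 → 70 → … (one orbit).
Decompose π into cycles: lengths [162, 54, 18, 6, 2, 1] (6 cycles, including the fixed point 0).
sign(π) = (−1)^{n − #cycles} = (−1)^{243−6} = (−1)^237 = -1.
Via Zolotarev, sign(π_{110}) = (110|243) = -1.

-1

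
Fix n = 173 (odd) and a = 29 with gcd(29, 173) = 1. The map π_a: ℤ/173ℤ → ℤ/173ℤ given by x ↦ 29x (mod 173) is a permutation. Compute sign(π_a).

+1

Trace 43: π^k(43) = [43, 36, 6, 1, 29, 149, 169] for k=0..6.
Decompose π into cycles: lengths [43, 43, 43, 43, 1] (5 cycles, including the fixed point 0).
Σ(ℓ_i−1) = 173−5 = 168; sign = (−1)^168 = +1.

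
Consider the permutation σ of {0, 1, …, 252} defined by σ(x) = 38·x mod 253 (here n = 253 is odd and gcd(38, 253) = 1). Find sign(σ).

Orbit of 126 under x↦38x: [126, 234, 37, 141, 45, 192, 212]… (length divides ord_253(38)).
Cycle lengths of π_38 on ℤ/253ℤ: [110, 110, 22, 5, 5, 1]; 6 cycles in total.
sign(π) = (−1)^{n − #cycles} = (−1)^{253−6} = (−1)^247 = -1.
Zolotarev: (38|253) = -1, matching the cycle-count sign.

-1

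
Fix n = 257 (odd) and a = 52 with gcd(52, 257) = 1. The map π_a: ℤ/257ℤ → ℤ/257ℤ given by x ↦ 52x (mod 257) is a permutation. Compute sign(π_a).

Start at x=123: 123 → 228 → 34 → 226 → 187 → 215 → 129 → … (one orbit).
The orbit structure of x ↦ 52x mod 257: 3 orbits of sizes [128, 128, 1].
3 cycles on 257: each ℓ→(−1)^(ℓ−1), product (−1)^254 = +1.

+1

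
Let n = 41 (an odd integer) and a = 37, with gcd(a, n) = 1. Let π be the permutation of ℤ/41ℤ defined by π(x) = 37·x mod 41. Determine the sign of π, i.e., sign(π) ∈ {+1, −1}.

Orbit of 37 under x↦37x: [37, 16, 18, 10, 1]… (length divides ord_41(37)).
Cycle lengths of π_37 on ℤ/41ℤ: [5, 5, 5, 5, 5, 5, 5, 5, 1]; 9 cycles in total.
Σ(ℓ_i−1) = 41−9 = 32; sign = (−1)^32 = +1.
Via Zolotarev, sign(π_{37}) = (37|41) = +1.

+1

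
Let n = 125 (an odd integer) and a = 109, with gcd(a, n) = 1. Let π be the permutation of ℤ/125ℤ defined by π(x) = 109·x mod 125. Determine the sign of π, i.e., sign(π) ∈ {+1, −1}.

+1

Start at x=49: 49 → 91 → 44 → 46 → 14 → 26 → 84 → … (one orbit).
Cycle lengths of π_109 on ℤ/125ℤ: [50, 50, 10, 10, 2, 2, 1]; 7 cycles in total.
n − c = 125 − 7 = 118; sign = (−1)^118 = +1.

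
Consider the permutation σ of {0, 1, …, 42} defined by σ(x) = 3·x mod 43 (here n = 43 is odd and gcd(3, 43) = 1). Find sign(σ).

Start at x=28: 28 → 41 → 37 → 25 → 32 → 10 → 30 → … (one orbit).
π_3 has 2 disjoint cycles with lengths [42, 1] on {0,…,42}.
sign(π) = (−1)^{n − #cycles} = (−1)^{43−2} = (−1)^41 = -1.
Zolotarev: (3|43) = -1, matching the cycle-count sign.

-1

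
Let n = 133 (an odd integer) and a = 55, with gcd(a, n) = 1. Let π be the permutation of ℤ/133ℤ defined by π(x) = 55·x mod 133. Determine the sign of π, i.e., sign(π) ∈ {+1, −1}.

-1

Trace 111: π^k(111) = [111, 120, 83, 43, 104, 1, 55] for k=0..6.
Cycle type of π: 18×6 + 9×2 + 2×3 + 1; total 12 cycles.
With 12 cycles on 133 points, sign = (−1)^{133−12} = -1.
Zolotarev: (55|133) = -1, matching the cycle-count sign.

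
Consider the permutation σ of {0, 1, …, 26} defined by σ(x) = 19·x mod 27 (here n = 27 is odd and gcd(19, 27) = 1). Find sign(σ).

+1

Trace 10: π^k(10) = [10, 1, 19] for k=0..2.
The orbit structure of x ↦ 19x mod 27: 15 orbits of sizes [3, 3, 3, 3, 3, 3, 1, 1, 1, 1, 1, 1, 1, 1, 1].
15 cycles on 27: each ℓ→(−1)^(ℓ−1), product (−1)^12 = +1.
Check: (19/27) = +1 by Zolotarev.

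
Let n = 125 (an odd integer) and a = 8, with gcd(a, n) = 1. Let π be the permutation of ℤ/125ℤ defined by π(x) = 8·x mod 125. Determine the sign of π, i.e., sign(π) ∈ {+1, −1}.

Start at x=21: 21 → 43 → 94 → 2 → 16 → 3 → 24 → … (one orbit).
4 cycles of lengths [100, 20, 4, 1].
125 − 4 = 121 transpositions; sign(π) = (−1)^121 = -1.

-1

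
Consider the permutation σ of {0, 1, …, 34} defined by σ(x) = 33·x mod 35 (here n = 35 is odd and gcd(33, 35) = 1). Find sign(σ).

Start at x=33: 33 → 4 → 27 → 16 → 3 → 29 → 12 → … (one orbit).
Cycle type of π: 12×2 + 6 + 4 + 1; total 5 cycles.
With 5 cycles on 35 points, sign = (−1)^{35−5} = +1.
Zolotarev: (33|35) = +1, matching the cycle-count sign.

+1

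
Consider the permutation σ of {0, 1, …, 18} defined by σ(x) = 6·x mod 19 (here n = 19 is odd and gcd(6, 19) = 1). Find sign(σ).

Orbit of 11 under x↦6x: [11, 9, 16, 1, 6, 17, 7]… (length divides ord_19(6)).
Cycle type of π: 9×2 + 1; total 3 cycles.
Σ(ℓ_i−1) = 19−3 = 16; sign = (−1)^16 = +1.

+1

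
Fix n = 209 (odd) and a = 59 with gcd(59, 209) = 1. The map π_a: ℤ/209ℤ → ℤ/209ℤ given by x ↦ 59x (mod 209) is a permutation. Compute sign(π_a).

-1

Start at x=159: 159 → 185 → 47 → 56 → 169 → 148 → 163 → … (one orbit).
Decompose π into cycles: lengths [90, 90, 18, 5, 5, 1] (6 cycles, including the fixed point 0).
209 − 6 = 203 transpositions; sign(π) = (−1)^203 = -1.
Zolotarev: (59|209) = -1, matching the cycle-count sign.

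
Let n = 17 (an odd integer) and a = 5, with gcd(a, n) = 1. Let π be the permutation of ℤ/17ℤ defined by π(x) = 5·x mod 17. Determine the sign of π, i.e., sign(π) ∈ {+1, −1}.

-1

Start at x=16: 16 → 12 → 9 → 11 → 4 → 3 → 15 → … (one orbit).
2 cycles of lengths [16, 1].
2 cycles on 17: each ℓ→(−1)^(ℓ−1), product (−1)^15 = -1.
Check: (5/17) = -1 by Zolotarev.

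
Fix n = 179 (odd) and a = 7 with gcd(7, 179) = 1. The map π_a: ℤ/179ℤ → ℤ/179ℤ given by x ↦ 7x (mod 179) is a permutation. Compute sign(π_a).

-1

Start at x=151: 151 → 162 → 60 → 62 → 76 → 174 → 144 → … (one orbit).
The orbit structure of x ↦ 7x mod 179: 2 orbits of sizes [178, 1].
With 2 cycles on 179 points, sign = (−1)^{179−2} = -1.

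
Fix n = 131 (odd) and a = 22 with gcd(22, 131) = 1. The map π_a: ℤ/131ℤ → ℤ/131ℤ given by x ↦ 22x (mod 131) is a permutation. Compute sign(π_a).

Trace 39: π^k(39) = [39, 72, 12, 2, 44, 51, 74] for k=0..6.
2 cycles of lengths [130, 1].
With 2 cycles on 131 points, sign = (−1)^{131−2} = -1.

-1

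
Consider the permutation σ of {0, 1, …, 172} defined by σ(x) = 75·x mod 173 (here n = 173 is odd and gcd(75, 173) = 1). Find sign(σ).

Orbit of 81 under x↦75x: [81, 20, 116, 50, 117, 125, 33]… (length divides ord_173(75)).
The orbit structure of x ↦ 75x mod 173: 2 orbits of sizes [172, 1].
2 cycles on 173: each ℓ→(−1)^(ℓ−1), product (−1)^171 = -1.

-1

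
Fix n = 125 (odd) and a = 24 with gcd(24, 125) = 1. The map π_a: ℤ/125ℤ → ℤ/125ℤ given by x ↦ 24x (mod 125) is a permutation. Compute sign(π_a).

Start at x=101: 101 → 49 → 51 → 99 → 1 → 24 → 76 → … (one orbit).
23 cycles of lengths [10, 10, 10, 10, 10, 10, 10, 10, 10, 10, 2, 2, 2, 2, 2, 2, 2, 2, 2, 2, 2, 2, 1].
125 − 23 = 102 transpositions; sign(π) = (−1)^102 = +1.
Zolotarev: (24|125) = +1, matching the cycle-count sign.

+1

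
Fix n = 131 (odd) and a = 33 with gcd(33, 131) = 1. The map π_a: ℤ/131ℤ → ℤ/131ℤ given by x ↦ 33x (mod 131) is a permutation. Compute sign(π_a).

+1

Trace 60: π^k(60) = [60, 15, 102, 91, 121, 63, 114] for k=0..6.
Cycle type of π: 65×2 + 1; total 3 cycles.
n − c = 131 − 3 = 128; sign = (−1)^128 = +1.
Zolotarev: (33|131) = +1, matching the cycle-count sign.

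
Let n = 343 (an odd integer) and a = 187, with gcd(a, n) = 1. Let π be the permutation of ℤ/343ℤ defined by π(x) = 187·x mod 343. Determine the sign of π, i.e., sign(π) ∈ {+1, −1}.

-1

Trace 23: π^k(23) = [23, 185, 295, 285, 130, 300, 191] for k=0..6.
4 cycles of lengths [294, 42, 6, 1].
n − c = 343 − 4 = 339; sign = (−1)^339 = -1.
The Jacobi symbol (187|343) = -1 (Zolotarev) agrees.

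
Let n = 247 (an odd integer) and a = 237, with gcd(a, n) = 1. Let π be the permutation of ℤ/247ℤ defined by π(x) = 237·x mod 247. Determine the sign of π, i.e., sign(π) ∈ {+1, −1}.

+1

Orbit of 42 under x↦237x: [42, 74, 1, 237, 100, 235, 120]… (length divides ord_247(237)).
The orbit structure of x ↦ 237x mod 247: 31 orbits of sizes [9, 9, 9, 9, 9, 9, 9, 9, 9, 9, 9, 9, 9, 9, 9, 9, 9, 9, 9, 9, 9, 9, 9, 9, 9, 9, 3, 3, 3, 3, 1].
sign(π) = (−1)^{n − #cycles} = (−1)^{247−31} = (−1)^216 = +1.
The Jacobi symbol (237|247) = +1 (Zolotarev) agrees.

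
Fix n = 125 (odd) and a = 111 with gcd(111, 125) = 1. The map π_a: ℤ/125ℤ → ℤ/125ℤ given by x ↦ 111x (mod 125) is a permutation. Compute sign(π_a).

+1

Orbit of 71 under x↦111x: [71, 6, 41, 51, 36, 121, 56]… (length divides ord_125(111)).
π_111 has 13 disjoint cycles with lengths [25, 25, 25, 25, 5, 5, 5, 5, 1, 1, 1, 1, 1] on {0,…,124}.
With 13 cycles on 125 points, sign = (−1)^{125−13} = +1.
Via Zolotarev, sign(π_{111}) = (111|125) = +1.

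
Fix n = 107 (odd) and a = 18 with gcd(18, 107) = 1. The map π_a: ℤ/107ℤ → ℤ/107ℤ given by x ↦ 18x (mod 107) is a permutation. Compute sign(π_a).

-1

Start at x=26: 26 → 40 → 78 → 13 → 20 → 39 → 60 → … (one orbit).
Cycle type of π: 106 + 1; total 2 cycles.
With 2 cycles on 107 points, sign = (−1)^{107−2} = -1.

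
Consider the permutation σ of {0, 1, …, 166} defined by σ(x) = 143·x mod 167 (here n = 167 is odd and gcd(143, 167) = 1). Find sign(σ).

Orbit of 33 under x↦143x: [33, 43, 137, 52, 88, 59, 87]… (length divides ord_167(143)).
Decompose π into cycles: lengths [166, 1] (2 cycles, including the fixed point 0).
167 − 2 = 165 transpositions; sign(π) = (−1)^165 = -1.

-1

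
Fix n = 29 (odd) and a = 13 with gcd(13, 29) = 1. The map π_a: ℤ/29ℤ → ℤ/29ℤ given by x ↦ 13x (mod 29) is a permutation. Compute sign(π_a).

+1

Trace 4: π^k(4) = [4, 23, 9, 1, 13, 24, 22] for k=0..6.
Decompose π into cycles: lengths [14, 14, 1] (3 cycles, including the fixed point 0).
29 − 3 = 26 transpositions; sign(π) = (−1)^26 = +1.
The Jacobi symbol (13|29) = +1 (Zolotarev) agrees.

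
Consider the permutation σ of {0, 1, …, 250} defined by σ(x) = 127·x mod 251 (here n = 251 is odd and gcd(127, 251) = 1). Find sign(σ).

-1

Orbit of 166 under x↦127x: [166, 249, 248, 121, 56, 84, 126]… (length divides ord_251(127)).
Cycle lengths of π_127 on ℤ/251ℤ: [250, 1]; 2 cycles in total.
With 2 cycles on 251 points, sign = (−1)^{251−2} = -1.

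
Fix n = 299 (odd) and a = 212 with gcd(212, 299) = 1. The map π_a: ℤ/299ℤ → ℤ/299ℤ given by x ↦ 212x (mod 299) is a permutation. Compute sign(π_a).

Trace 261: π^k(261) = [261, 17, 16, 103, 9, 114, 248] for k=0..6.
The orbit structure of x ↦ 212x mod 299: 8 orbits of sizes [66, 66, 66, 66, 22, 6, 6, 1].
n − c = 299 − 8 = 291; sign = (−1)^291 = -1.
(212|299)_J = -1 (Zolotarev's lemma cross-check).

-1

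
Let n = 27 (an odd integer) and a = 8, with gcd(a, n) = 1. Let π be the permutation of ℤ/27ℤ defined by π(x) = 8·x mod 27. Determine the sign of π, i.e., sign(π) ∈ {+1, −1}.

Start at x=8: 8 → 10 → 26 → 19 → 17 → 1 → 8 (one orbit).
8 cycles of lengths [6, 6, 6, 2, 2, 2, 2, 1].
8 cycles on 27: each ℓ→(−1)^(ℓ−1), product (−1)^19 = -1.

-1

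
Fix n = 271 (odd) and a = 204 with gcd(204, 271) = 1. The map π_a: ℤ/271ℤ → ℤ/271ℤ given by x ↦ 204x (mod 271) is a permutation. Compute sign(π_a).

Orbit of 134 under x↦204x: [134, 236, 177, 65, 252, 189, 74]… (length divides ord_271(204)).
2 cycles of lengths [270, 1].
2 cycles on 271: each ℓ→(−1)^(ℓ−1), product (−1)^269 = -1.

-1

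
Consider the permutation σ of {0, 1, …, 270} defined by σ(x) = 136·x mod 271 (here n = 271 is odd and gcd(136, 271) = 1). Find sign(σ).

Orbit of 144 under x↦136x: [144, 72, 36, 18, 9, 140, 70]… (length divides ord_271(136)).
π_136 has 3 disjoint cycles with lengths [135, 135, 1] on {0,…,270}.
With 3 cycles on 271 points, sign = (−1)^{271−3} = +1.

+1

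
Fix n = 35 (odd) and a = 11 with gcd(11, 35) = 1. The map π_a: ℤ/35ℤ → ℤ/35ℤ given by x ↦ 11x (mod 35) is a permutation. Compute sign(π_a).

Trace 1: π^k(1) = [1, 11, 16] for k=0..2.
Cycle lengths of π_11 on ℤ/35ℤ: [3, 3, 3, 3, 3, 3, 3, 3, 3, 3, 1, 1, 1, 1, 1]; 15 cycles in total.
sign(π) = (−1)^{n − #cycles} = (−1)^{35−15} = (−1)^20 = +1.

+1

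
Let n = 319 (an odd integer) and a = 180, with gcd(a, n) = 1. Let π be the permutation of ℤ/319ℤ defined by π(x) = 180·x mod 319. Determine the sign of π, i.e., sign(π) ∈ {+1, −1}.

Trace 257: π^k(257) = [257, 5, 262, 267, 210, 158, 49] for k=0..6.
9 cycles of lengths [70, 70, 70, 70, 14, 14, 5, 5, 1].
With 9 cycles on 319 points, sign = (−1)^{319−9} = +1.

+1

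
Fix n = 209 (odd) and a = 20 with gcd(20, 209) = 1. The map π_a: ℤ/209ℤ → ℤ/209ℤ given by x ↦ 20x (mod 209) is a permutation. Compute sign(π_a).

+1

Start at x=20: 20 → 191 → 58 → 115 → 1 → 20 (one orbit).
Decompose π into cycles: lengths [5, 5, 5, 5, 5, 5, 5, 5, 5, 5, 5, 5, 5, 5, 5, 5, 5, 5, 5, 5, 5, 5, 5, 5, 5, 5, 5, 5, 5, 5, 5, 5, 5, 5, 5, 5, 5, 5, 1, 1, 1, 1, 1, 1, 1, 1, 1, 1, 1, 1, 1, 1, 1, 1, 1, 1, 1] (57 cycles, including the fixed point 0).
209 − 57 = 152 transpositions; sign(π) = (−1)^152 = +1.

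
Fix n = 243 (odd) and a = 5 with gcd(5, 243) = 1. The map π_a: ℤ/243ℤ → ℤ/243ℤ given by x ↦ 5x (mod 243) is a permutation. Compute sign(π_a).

Start at x=176: 176 → 151 → 26 → 130 → 164 → 91 → 212 → … (one orbit).
Cycle type of π: 162 + 54 + 18 + 6 + 2 + 1; total 6 cycles.
With 6 cycles on 243 points, sign = (−1)^{243−6} = -1.

-1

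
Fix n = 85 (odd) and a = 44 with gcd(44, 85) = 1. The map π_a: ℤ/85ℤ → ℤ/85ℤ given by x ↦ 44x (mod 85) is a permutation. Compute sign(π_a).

-1

Trace 44: π^k(44) = [44, 66, 14, 21, 74, 26, 39] for k=0..6.
Cycle lengths of π_44 on ℤ/85ℤ: [16, 16, 16, 16, 16, 2, 2, 1]; 8 cycles in total.
8 cycles on 85: each ℓ→(−1)^(ℓ−1), product (−1)^77 = -1.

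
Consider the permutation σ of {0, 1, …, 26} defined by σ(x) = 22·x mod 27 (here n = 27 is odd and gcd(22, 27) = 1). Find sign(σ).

Trace 22: π^k(22) = [22, 25, 10, 4, 7, 19, 13] for k=0..6.
Cycle lengths of π_22 on ℤ/27ℤ: [9, 9, 3, 3, 1, 1, 1]; 7 cycles in total.
n − c = 27 − 7 = 20; sign = (−1)^20 = +1.
(22|27)_J = +1 (Zolotarev's lemma cross-check).

+1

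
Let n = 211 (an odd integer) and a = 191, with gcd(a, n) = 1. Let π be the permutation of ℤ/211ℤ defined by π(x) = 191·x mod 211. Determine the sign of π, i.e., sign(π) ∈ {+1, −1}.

-1

Trace 105: π^k(105) = [105, 10, 11, 202, 180, 198, 49] for k=0..6.
2 cycles of lengths [210, 1].
2 cycles on 211: each ℓ→(−1)^(ℓ−1), product (−1)^209 = -1.
Zolotarev: (191|211) = -1, matching the cycle-count sign.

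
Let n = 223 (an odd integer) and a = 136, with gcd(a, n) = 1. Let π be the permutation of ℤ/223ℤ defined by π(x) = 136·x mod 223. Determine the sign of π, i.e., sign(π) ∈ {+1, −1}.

+1

Trace 115: π^k(115) = [115, 30, 66, 56, 34, 164, 4] for k=0..6.
Cycle type of π: 37×6 + 1; total 7 cycles.
n − c = 223 − 7 = 216; sign = (−1)^216 = +1.
(136|223)_J = +1 (Zolotarev's lemma cross-check).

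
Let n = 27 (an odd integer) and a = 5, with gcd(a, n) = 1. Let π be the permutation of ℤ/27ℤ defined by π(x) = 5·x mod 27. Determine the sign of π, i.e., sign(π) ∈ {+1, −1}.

Start at x=7: 7 → 8 → 13 → 11 → 1 → 5 → 25 → … (one orbit).
Cycle lengths of π_5 on ℤ/27ℤ: [18, 6, 2, 1]; 4 cycles in total.
27 − 4 = 23 transpositions; sign(π) = (−1)^23 = -1.
(5|27)_J = -1 (Zolotarev's lemma cross-check).

-1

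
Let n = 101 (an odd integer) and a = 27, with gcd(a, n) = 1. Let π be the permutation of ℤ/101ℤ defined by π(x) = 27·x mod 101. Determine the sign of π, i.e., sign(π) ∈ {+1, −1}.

-1

Start at x=15: 15 → 1 → 27 → 22 → 89 → 80 → 39 → … (one orbit).
The orbit structure of x ↦ 27x mod 101: 2 orbits of sizes [100, 1].
With 2 cycles on 101 points, sign = (−1)^{101−2} = -1.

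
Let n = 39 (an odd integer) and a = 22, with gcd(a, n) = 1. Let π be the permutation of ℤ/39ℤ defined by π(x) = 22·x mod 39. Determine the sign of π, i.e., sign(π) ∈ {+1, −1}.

Start at x=22: 22 → 16 → 1 → 22 (one orbit).
Cycle type of π: 3×12 + 1×3; total 15 cycles.
39 − 15 = 24 transpositions; sign(π) = (−1)^24 = +1.

+1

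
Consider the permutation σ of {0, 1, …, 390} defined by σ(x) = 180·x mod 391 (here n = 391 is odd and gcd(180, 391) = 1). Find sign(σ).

Start at x=32: 32 → 286 → 259 → 91 → 349 → 260 → 271 → … (one orbit).
Cycle type of π: 176×2 + 22 + 16 + 1; total 5 cycles.
Σ(ℓ_i−1) = 391−5 = 386; sign = (−1)^386 = +1.

+1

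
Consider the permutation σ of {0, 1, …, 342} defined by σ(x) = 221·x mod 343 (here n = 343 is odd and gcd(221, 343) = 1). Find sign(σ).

+1

Orbit of 95 under x↦221x: [95, 72, 134, 116, 254, 225, 333]… (length divides ord_343(221)).
Cycle type of π: 147×2 + 21×2 + 3×2 + 1; total 7 cycles.
7 cycles on 343: each ℓ→(−1)^(ℓ−1), product (−1)^336 = +1.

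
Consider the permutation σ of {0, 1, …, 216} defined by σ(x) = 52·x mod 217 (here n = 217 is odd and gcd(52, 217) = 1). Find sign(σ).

+1

Trace 52: π^k(52) = [52, 100, 209, 18, 68, 64, 73] for k=0..6.
π_52 has 9 disjoint cycles with lengths [30, 30, 30, 30, 30, 30, 30, 6, 1] on {0,…,216}.
Σ(ℓ_i−1) = 217−9 = 208; sign = (−1)^208 = +1.
(52|217)_J = +1 (Zolotarev's lemma cross-check).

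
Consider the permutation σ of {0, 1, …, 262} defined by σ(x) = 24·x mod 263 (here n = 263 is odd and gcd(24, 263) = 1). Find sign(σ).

Start at x=145: 145 → 61 → 149 → 157 → 86 → 223 → 92 → … (one orbit).
π_24 has 3 disjoint cycles with lengths [131, 131, 1] on {0,…,262}.
n − c = 263 − 3 = 260; sign = (−1)^260 = +1.
Check: (24/263) = +1 by Zolotarev.

+1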